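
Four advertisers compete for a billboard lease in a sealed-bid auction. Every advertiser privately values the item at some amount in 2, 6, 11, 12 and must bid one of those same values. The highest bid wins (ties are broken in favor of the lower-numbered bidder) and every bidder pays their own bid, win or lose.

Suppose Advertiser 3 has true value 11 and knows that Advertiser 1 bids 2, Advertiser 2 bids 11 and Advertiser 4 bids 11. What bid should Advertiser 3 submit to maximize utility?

Bid 2: loses but pays 2, utility -2.
Bid 6: loses but pays 6, utility -6.
Bid 11: loses but pays 11, utility -11.
Bid 12: wins, pays 12, utility 11 - 12 = -1.
The best choice is 12 with utility -1.

12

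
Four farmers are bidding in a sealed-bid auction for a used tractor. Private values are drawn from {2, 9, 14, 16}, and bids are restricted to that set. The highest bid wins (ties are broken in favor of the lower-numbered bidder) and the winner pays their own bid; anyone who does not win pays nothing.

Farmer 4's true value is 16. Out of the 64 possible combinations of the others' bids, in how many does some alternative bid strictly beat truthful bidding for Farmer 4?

8

Others bid (2, 2, 2): truth gives 0; bid 9 gives 7 > 0. Violating.
Others bid (2, 2, 9): truth gives 0; bid 14 gives 2 > 0. Violating.
Others bid (2, 9, 2): truth gives 0; bid 14 gives 2 > 0. Violating.
Others bid (2, 9, 9): truth gives 0; bid 14 gives 2 > 0. Violating.
Others bid (2, 2, 14): truth gives 0; no alternative beats it.
Others bid (2, 2, 16): truth gives 0; no alternative beats it.
(Checking all 64 profiles: 8 have a profitable deviation, 56 do not.)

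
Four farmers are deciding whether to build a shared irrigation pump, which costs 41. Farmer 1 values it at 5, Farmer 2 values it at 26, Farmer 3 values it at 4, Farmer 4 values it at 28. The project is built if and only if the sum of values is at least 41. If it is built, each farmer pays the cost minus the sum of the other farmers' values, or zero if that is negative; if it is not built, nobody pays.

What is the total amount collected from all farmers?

Total value 63 ≥ cost 41, so it is built.
Farmer 1: others sum to 58; max(0, 41 - 58) = 0.
Farmer 2: others sum to 37; max(0, 41 - 37) = 4.
Farmer 3: others sum to 59; max(0, 41 - 59) = 0.
Farmer 4: others sum to 35; max(0, 41 - 35) = 6.
Total collected = 0 + 4 + 0 + 6 = 10.

10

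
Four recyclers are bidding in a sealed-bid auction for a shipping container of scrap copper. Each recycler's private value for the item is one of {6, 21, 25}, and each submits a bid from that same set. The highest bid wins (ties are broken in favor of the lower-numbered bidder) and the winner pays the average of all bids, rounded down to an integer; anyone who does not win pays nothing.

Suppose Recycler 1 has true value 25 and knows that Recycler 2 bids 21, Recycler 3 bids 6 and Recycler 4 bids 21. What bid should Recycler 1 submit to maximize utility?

Bid 6: loses, pays 0, utility 0.
Bid 21: wins, pays 17, utility 25 - 17 = 8.
Bid 25: wins, pays 18, utility 25 - 18 = 7.
The best choice is 21 with utility 8.

21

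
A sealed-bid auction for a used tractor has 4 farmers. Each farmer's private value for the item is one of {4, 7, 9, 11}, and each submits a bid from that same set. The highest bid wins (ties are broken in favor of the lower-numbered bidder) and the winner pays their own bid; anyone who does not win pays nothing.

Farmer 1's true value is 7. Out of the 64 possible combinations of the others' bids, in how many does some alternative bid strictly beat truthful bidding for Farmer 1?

1

Others bid (4, 4, 4): truth gives 0; bid 4 gives 3 > 0. Violating.
Others bid (4, 4, 7): truth gives 0; no alternative beats it.
Others bid (4, 4, 9): truth gives 0; no alternative beats it.
(Checking all 64 profiles: 1 has a profitable deviation, 63 do not.)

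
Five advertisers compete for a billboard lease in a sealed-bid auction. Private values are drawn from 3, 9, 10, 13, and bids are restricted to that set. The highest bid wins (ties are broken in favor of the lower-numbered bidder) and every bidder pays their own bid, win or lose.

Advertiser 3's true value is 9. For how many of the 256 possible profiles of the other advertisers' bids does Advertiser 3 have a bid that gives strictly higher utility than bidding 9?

Others bid (3, 3, 3, 10): truth gives -9; bid 10 gives -1 > -9. Violating.
Others bid (3, 3, 3, 13): truth gives -9; bid 3 gives -3 > -9. Violating.
Others bid (3, 3, 9, 10): truth gives -9; bid 10 gives -1 > -9. Violating.
Others bid (3, 3, 9, 13): truth gives -9; bid 3 gives -3 > -9. Violating.
Others bid (3, 3, 3, 3): truth gives 0; no alternative beats it.
Others bid (3, 3, 3, 9): truth gives 0; no alternative beats it.
(Checking all 256 profiles: 252 have a profitable deviation, 4 do not.)

252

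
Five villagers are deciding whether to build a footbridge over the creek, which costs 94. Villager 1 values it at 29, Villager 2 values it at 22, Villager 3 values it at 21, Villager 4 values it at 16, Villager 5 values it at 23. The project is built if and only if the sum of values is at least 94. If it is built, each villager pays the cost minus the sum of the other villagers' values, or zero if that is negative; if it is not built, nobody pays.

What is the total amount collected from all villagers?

27

Total value 111 ≥ cost 94, so it is built.
Villager 1: others sum to 82; max(0, 94 - 82) = 12.
Villager 2: others sum to 89; max(0, 94 - 89) = 5.
Villager 3: others sum to 90; max(0, 94 - 90) = 4.
Villager 4: others sum to 95; max(0, 94 - 95) = 0.
Villager 5: others sum to 88; max(0, 94 - 88) = 6.
Total collected = 12 + 5 + 4 + 0 + 6 = 27.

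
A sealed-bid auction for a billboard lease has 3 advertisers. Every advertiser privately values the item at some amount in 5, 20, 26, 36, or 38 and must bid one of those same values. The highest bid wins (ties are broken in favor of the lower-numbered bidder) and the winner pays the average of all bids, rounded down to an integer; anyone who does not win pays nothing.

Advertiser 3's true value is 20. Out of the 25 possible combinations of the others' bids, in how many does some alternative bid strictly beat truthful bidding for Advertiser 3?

Others bid (5, 20): truth gives 0; bid 26 gives 3 > 0. Violating.
Others bid (20, 5): truth gives 0; bid 26 gives 3 > 0. Violating.
Others bid (5, 5): truth gives 10; no alternative beats it.
Others bid (5, 26): truth gives 0; no alternative beats it.
(Checking all 25 profiles: 2 have a profitable deviation, 23 do not.)

2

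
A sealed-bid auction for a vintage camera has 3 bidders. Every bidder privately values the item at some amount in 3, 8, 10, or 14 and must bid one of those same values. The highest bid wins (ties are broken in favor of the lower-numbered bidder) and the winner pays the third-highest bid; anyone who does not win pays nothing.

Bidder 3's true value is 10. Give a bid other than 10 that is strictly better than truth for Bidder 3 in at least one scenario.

Suppose Bidder 1 bids 3 and Bidder 2 bids 10.
Bid 10: loses, pays 0, utility 0.
Bid 14: wins, pays 3, utility 10 - 3 = 7.
So bidding 14 beats truth here (7 > 0).

14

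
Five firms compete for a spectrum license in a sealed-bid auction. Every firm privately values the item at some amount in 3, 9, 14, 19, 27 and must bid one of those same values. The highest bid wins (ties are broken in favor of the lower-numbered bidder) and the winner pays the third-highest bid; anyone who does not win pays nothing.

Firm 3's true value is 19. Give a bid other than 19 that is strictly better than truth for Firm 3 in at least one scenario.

27

Suppose Firm 1 bids 3, Firm 2 bids 3, Firm 4 bids 3 and Firm 5 bids 27.
Bid 19: loses, pays 0, utility 0.
Bid 27: wins, pays 3, utility 19 - 3 = 16.
So bidding 27 beats truth here (16 > 0).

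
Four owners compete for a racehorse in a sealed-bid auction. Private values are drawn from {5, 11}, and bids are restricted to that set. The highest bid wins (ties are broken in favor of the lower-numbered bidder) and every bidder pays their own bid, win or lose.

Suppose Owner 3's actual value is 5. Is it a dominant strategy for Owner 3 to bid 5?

Yes

Check each profile of the others' bids and compare truth against every alternative bid.
Others bid (5, 11, 5): truth gives -5, best alternative gives -11.
Others bid (5, 11, 11): truth gives -5, best alternative gives -11.
Others bid (11, 5, 5): truth gives -5, best alternative gives -11.
Others bid (11, 5, 11): truth gives -5, best alternative gives -11.
Others bid (11, 11, 5): truth gives -5, best alternative gives -11.
Others bid (11, 11, 11): truth gives -5, best alternative gives -11.
(Remaining 2 profiles checked similarly; truth is weakly best in each.)
In every case the truthful bid is at least as good as any alternative, so it is a dominant strategy.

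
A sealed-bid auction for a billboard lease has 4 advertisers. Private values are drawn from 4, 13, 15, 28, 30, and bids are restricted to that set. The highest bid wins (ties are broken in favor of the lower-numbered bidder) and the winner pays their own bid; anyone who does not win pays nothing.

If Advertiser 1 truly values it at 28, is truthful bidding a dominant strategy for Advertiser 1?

No

Consider the case where Advertiser 2 bids 4, Advertiser 3 bids 4 and Advertiser 4 bids 4.
Truthful bid 28: wins, pays 28, utility 28 - 28 = 0.
Bid 4 instead: wins, pays 4, utility 28 - 4 = 24.
Since 24 > 0, bidding 4 is strictly better here, so truthful bidding is not dominant.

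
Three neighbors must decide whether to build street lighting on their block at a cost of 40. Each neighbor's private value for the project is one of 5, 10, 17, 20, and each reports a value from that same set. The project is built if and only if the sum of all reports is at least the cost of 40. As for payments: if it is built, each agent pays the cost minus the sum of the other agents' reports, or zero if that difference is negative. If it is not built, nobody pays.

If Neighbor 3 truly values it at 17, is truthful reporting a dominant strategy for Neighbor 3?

Yes

Check each profile of the others' reports and compare truth against every alternative report.
Others report (20, 20): truth gives 17, best alternative gives 17.
Others report (17, 20): truth gives 14, best alternative gives 14.
Others report (20, 17): truth gives 14, best alternative gives 14.
Others report (17, 17): truth gives 11, best alternative gives 11.
Others report (10, 20): truth gives 7, best alternative gives 7.
Others report (20, 10): truth gives 7, best alternative gives 7.
(Remaining 10 profiles checked similarly; truth is weakly best in each.)
In every case the truthful report is at least as good as any alternative, so it is a dominant strategy.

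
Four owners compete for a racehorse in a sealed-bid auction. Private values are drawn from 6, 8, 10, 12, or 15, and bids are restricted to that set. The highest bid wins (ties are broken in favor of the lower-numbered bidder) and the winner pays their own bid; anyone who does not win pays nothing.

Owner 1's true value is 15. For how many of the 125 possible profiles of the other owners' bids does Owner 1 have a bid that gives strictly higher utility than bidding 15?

64

Others bid (6, 6, 6): truth gives 0; bid 6 gives 9 > 0. Violating.
Others bid (6, 6, 8): truth gives 0; bid 8 gives 7 > 0. Violating.
Others bid (6, 6, 10): truth gives 0; bid 10 gives 5 > 0. Violating.
Others bid (6, 6, 12): truth gives 0; bid 12 gives 3 > 0. Violating.
Others bid (6, 6, 15): truth gives 0; no alternative beats it.
Others bid (6, 8, 15): truth gives 0; no alternative beats it.
(Checking all 125 profiles: 64 have a profitable deviation, 61 do not.)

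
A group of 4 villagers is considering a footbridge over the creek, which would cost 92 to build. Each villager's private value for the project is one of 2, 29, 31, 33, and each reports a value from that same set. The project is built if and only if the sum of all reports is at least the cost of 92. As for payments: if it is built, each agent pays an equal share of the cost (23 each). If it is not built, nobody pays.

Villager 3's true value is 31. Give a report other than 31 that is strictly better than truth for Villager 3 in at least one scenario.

Suppose Villager 1 reports 2, Villager 2 reports 29 and Villager 4 reports 29.
Report 31: project not built, utility 0.
Report 33: project built, pays 23, utility 31 - 23 = 8.
So reporting 33 beats truth here (8 > 0).

33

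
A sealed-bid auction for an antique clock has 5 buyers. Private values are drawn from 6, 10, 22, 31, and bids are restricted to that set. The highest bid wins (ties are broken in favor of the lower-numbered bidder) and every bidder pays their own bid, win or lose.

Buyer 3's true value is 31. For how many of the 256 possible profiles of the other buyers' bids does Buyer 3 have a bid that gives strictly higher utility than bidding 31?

148

Others bid (6, 6, 6, 6): truth gives 0; bid 10 gives 21 > 0. Violating.
Others bid (6, 6, 6, 10): truth gives 0; bid 10 gives 21 > 0. Violating.
Others bid (6, 6, 6, 22): truth gives 0; bid 22 gives 9 > 0. Violating.
Others bid (6, 6, 10, 6): truth gives 0; bid 10 gives 21 > 0. Violating.
Others bid (6, 6, 6, 31): truth gives 0; no alternative beats it.
Others bid (6, 6, 10, 31): truth gives 0; no alternative beats it.
(Checking all 256 profiles: 148 have a profitable deviation, 108 do not.)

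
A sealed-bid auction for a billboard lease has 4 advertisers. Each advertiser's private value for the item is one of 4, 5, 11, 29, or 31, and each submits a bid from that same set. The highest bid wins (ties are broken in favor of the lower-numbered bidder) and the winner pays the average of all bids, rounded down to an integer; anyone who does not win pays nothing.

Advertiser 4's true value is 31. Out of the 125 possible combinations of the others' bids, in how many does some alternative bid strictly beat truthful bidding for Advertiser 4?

15

Others bid (4, 4, 4): truth gives 21; bid 5 gives 27 > 21. Violating.
Others bid (4, 4, 5): truth gives 20; bid 11 gives 25 > 20. Violating.
Others bid (4, 5, 4): truth gives 20; bid 11 gives 25 > 20. Violating.
Others bid (4, 5, 5): truth gives 20; bid 11 gives 25 > 20. Violating.
Others bid (4, 4, 11): truth gives 19; no alternative beats it.
Others bid (4, 4, 29): truth gives 14; no alternative beats it.
(Checking all 125 profiles: 15 have a profitable deviation, 110 do not.)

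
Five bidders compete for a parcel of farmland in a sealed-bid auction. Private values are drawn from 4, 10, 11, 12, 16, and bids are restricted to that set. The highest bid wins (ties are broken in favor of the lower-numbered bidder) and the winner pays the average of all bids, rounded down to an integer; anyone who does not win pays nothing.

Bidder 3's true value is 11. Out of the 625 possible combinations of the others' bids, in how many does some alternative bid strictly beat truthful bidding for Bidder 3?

158

Others bid (4, 4, 4, 12): truth gives 0; bid 12 gives 4 > 0. Violating.
Others bid (4, 4, 4, 16): truth gives 0; bid 16 gives 3 > 0. Violating.
Others bid (4, 4, 10, 12): truth gives 0; bid 12 gives 3 > 0. Violating.
Others bid (4, 4, 10, 16): truth gives 0; bid 16 gives 1 > 0. Violating.
Others bid (4, 4, 4, 4): truth gives 6; no alternative beats it.
Others bid (4, 4, 4, 10): truth gives 5; no alternative beats it.
(Checking all 625 profiles: 158 have a profitable deviation, 467 do not.)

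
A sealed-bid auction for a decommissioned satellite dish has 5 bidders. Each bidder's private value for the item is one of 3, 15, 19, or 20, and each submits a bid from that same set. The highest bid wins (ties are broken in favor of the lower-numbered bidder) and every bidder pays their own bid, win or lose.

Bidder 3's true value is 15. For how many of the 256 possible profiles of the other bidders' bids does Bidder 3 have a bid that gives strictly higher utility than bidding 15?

Others bid (3, 3, 3, 19): truth gives -15; bid 3 gives -3 > -15. Violating.
Others bid (3, 3, 3, 20): truth gives -15; bid 3 gives -3 > -15. Violating.
Others bid (3, 3, 15, 19): truth gives -15; bid 3 gives -3 > -15. Violating.
Others bid (3, 3, 15, 20): truth gives -15; bid 3 gives -3 > -15. Violating.
Others bid (3, 3, 3, 3): truth gives 0; no alternative beats it.
Others bid (3, 3, 3, 15): truth gives 0; no alternative beats it.
(Checking all 256 profiles: 252 have a profitable deviation, 4 do not.)

252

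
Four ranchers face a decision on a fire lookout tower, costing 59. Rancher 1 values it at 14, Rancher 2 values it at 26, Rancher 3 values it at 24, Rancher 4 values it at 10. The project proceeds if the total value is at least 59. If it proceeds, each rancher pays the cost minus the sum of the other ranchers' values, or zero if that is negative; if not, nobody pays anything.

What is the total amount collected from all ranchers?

20

Total value 74 ≥ cost 59, so it is built.
Rancher 1: others sum to 60; max(0, 59 - 60) = 0.
Rancher 2: others sum to 48; max(0, 59 - 48) = 11.
Rancher 3: others sum to 50; max(0, 59 - 50) = 9.
Rancher 4: others sum to 64; max(0, 59 - 64) = 0.
Total collected = 0 + 11 + 9 + 0 = 20.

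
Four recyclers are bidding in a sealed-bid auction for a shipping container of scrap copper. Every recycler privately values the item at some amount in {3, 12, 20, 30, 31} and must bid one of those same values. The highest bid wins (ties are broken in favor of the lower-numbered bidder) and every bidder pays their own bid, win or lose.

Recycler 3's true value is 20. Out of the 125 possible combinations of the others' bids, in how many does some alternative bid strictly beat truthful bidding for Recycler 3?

Others bid (3, 3, 3): truth gives 0; bid 12 gives 8 > 0. Violating.
Others bid (3, 3, 12): truth gives 0; bid 12 gives 8 > 0. Violating.
Others bid (3, 3, 30): truth gives -20; bid 3 gives -3 > -20. Violating.
Others bid (3, 3, 31): truth gives -20; bid 3 gives -3 > -20. Violating.
Others bid (3, 3, 20): truth gives 0; no alternative beats it.
Others bid (3, 12, 3): truth gives 0; no alternative beats it.
(Checking all 125 profiles: 115 have a profitable deviation, 10 do not.)

115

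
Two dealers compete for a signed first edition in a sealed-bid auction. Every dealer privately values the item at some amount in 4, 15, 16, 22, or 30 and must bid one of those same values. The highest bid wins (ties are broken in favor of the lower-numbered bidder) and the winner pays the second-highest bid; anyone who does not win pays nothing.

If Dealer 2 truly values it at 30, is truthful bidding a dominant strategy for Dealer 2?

Check each profile of the others' bids and compare truth against every alternative bid.
Others bid (22): truth gives 8, best alternative gives 0.
Others bid (4): truth gives 26, best alternative gives 26.
Others bid (15): truth gives 15, best alternative gives 15.
Others bid (16): truth gives 14, best alternative gives 14.
Others bid (30): truth gives 0, best alternative gives 0.
In every case the truthful bid is at least as good as any alternative, so it is a dominant strategy.

Yes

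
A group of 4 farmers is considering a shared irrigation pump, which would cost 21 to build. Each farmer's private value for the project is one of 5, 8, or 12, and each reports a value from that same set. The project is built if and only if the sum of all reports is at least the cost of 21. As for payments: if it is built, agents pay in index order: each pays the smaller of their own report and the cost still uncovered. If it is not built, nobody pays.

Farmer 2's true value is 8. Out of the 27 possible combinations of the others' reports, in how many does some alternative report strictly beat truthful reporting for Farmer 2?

26

Others report (5, 5, 8): truth gives 0; report 5 gives 3 > 0. Violating.
Others report (5, 5, 12): truth gives 0; report 5 gives 3 > 0. Violating.
Others report (5, 8, 5): truth gives 0; report 5 gives 3 > 0. Violating.
Others report (5, 8, 8): truth gives 0; report 5 gives 3 > 0. Violating.
Others report (5, 5, 5): truth gives 0; no alternative beats it.
(Checking all 27 profiles: 26 have a profitable deviation, 1 does not.)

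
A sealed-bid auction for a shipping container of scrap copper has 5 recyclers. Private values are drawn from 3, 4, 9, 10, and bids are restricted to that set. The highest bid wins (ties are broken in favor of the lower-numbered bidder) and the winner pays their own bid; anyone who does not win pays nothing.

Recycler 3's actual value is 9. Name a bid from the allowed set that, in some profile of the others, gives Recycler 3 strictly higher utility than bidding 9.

Suppose Recycler 1 bids 3, Recycler 2 bids 3, Recycler 4 bids 3 and Recycler 5 bids 3.
Bid 9: wins, pays 9, utility 9 - 9 = 0.
Bid 4: wins, pays 4, utility 9 - 4 = 5.
So bidding 4 beats truth here (5 > 0).

4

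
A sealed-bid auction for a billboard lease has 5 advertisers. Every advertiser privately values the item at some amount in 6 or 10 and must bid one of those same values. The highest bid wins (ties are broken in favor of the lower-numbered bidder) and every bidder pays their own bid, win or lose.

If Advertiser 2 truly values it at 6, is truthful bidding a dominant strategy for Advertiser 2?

No

Consider the case where Advertiser 1 bids 6, Advertiser 3 bids 6, Advertiser 4 bids 6 and Advertiser 5 bids 6.
Truthful bid 6: loses but pays 6, utility -6.
Bid 10 instead: wins, pays 10, utility 6 - 10 = -4.
Since -4 > -6, bidding 10 is strictly better here, so truthful bidding is not dominant.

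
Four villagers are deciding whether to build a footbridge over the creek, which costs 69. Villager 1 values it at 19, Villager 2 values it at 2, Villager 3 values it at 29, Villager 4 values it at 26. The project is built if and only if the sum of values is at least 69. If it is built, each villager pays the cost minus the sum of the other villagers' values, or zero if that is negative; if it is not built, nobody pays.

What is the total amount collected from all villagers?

Total value 76 ≥ cost 69, so it is built.
Villager 1: others sum to 57; max(0, 69 - 57) = 12.
Villager 2: others sum to 74; max(0, 69 - 74) = 0.
Villager 3: others sum to 47; max(0, 69 - 47) = 22.
Villager 4: others sum to 50; max(0, 69 - 50) = 19.
Total collected = 12 + 0 + 22 + 19 = 53.

53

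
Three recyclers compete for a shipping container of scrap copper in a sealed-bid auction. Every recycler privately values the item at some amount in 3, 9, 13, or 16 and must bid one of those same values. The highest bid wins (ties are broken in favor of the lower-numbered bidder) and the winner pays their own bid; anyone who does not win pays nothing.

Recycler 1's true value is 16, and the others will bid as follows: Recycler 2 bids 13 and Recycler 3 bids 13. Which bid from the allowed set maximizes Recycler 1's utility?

13

Bid 3: loses, pays 0, utility 0.
Bid 9: loses, pays 0, utility 0.
Bid 13: wins, pays 13, utility 16 - 13 = 3.
Bid 16: wins, pays 16, utility 16 - 16 = 0.
The best choice is 13 with utility 3.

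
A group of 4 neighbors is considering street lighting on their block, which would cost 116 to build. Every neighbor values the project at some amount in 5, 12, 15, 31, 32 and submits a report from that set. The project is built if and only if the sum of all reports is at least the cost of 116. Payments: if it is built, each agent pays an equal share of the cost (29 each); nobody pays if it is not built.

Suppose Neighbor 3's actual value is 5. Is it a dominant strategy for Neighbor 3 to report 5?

Yes

Check each profile of the others' reports and compare truth against every alternative report.
Others report (5, 5, 5): truth gives 0, best alternative gives 0.
Others report (5, 5, 12): truth gives 0, best alternative gives 0.
Others report (5, 5, 15): truth gives 0, best alternative gives 0.
Others report (5, 5, 31): truth gives 0, best alternative gives 0.
Others report (5, 5, 32): truth gives 0, best alternative gives 0.
Others report (5, 12, 5): truth gives 0, best alternative gives 0.
(Remaining 119 profiles checked similarly; truth is weakly best in each.)
In every case the truthful report is at least as good as any alternative, so it is a dominant strategy.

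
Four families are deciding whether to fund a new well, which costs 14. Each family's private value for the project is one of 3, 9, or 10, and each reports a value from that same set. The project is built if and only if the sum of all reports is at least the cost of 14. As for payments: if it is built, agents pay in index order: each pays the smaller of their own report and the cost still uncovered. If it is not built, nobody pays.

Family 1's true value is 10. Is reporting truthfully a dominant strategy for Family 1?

No

Consider the case where Family 2 reports 3, Family 3 reports 3 and Family 4 reports 3.
Truthful report 10: project built, pays 10, utility 10 - 10 = 0.
Report 9 instead: project built, pays 9, utility 10 - 9 = 1.
Since 1 > 0, reporting 9 is strictly better here, so truthful reporting is not dominant.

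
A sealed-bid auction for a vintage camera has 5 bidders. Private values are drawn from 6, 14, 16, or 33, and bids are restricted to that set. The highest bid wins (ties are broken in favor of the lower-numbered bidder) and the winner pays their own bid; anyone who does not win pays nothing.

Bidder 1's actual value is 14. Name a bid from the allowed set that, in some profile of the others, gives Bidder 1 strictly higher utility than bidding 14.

Suppose Bidder 2 bids 6, Bidder 3 bids 6, Bidder 4 bids 6 and Bidder 5 bids 6.
Bid 14: wins, pays 14, utility 14 - 14 = 0.
Bid 6: wins, pays 6, utility 14 - 6 = 8.
So bidding 6 beats truth here (8 > 0).

6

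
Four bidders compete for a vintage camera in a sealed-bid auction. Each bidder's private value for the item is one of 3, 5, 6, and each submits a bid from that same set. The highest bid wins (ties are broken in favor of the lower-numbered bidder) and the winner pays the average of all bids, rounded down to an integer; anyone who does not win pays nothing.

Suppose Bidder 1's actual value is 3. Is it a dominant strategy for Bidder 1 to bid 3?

Yes

Check each profile of the others' bids and compare truth against every alternative bid.
Others bid (5, 5, 5): truth gives 0, best alternative gives -2.
Others bid (3, 3, 5): truth gives 0, best alternative gives -1.
Others bid (3, 5, 3): truth gives 0, best alternative gives -1.
Others bid (3, 5, 5): truth gives 0, best alternative gives -1.
Others bid (5, 3, 3): truth gives 0, best alternative gives -1.
Others bid (5, 3, 5): truth gives 0, best alternative gives -1.
(Remaining 21 profiles checked similarly; truth is weakly best in each.)
In every case the truthful bid is at least as good as any alternative, so it is a dominant strategy.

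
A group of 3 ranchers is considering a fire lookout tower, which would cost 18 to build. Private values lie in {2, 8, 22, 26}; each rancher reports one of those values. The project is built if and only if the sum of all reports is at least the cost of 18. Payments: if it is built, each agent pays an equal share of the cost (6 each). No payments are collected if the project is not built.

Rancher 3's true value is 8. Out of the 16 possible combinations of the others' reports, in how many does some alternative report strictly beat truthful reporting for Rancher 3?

1

Others report (2, 2): truth gives 0; report 22 gives 2 > 0. Violating.
Others report (2, 8): truth gives 2; no alternative beats it.
Others report (2, 22): truth gives 2; no alternative beats it.
(Checking all 16 profiles: 1 has a profitable deviation, 15 do not.)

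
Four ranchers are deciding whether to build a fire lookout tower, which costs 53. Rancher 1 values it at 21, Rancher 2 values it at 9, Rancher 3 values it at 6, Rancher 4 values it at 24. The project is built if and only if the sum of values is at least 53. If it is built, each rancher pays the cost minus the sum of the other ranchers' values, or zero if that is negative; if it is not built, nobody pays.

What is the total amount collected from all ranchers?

Total value 60 ≥ cost 53, so it is built.
Rancher 1: others sum to 39; max(0, 53 - 39) = 14.
Rancher 2: others sum to 51; max(0, 53 - 51) = 2.
Rancher 3: others sum to 54; max(0, 53 - 54) = 0.
Rancher 4: others sum to 36; max(0, 53 - 36) = 17.
Total collected = 14 + 2 + 0 + 17 = 33.

33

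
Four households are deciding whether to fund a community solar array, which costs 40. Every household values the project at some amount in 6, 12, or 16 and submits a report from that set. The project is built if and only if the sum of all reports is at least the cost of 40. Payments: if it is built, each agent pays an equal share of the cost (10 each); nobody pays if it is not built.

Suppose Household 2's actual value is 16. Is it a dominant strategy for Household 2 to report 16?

Check each profile of the others' reports and compare truth against every alternative report.
Others report (6, 6, 12): truth gives 6, best alternative gives 0.
Others report (6, 12, 6): truth gives 6, best alternative gives 0.
Others report (12, 6, 6): truth gives 6, best alternative gives 0.
Others report (6, 6, 16): truth gives 6, best alternative gives 6.
Others report (6, 12, 12): truth gives 6, best alternative gives 6.
Others report (6, 12, 16): truth gives 6, best alternative gives 6.
(Remaining 21 profiles checked similarly; truth is weakly best in each.)
In every case the truthful report is at least as good as any alternative, so it is a dominant strategy.

Yes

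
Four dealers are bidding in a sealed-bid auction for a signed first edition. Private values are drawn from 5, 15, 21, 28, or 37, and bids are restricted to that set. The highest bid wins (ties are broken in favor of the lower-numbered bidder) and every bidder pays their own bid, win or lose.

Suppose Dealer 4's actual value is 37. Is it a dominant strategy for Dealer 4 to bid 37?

No

Consider the case where Dealer 1 bids 5, Dealer 2 bids 5 and Dealer 3 bids 5.
Truthful bid 37: wins, pays 37, utility 37 - 37 = 0.
Bid 15 instead: wins, pays 15, utility 37 - 15 = 22.
Since 22 > 0, bidding 15 is strictly better here, so truthful bidding is not dominant.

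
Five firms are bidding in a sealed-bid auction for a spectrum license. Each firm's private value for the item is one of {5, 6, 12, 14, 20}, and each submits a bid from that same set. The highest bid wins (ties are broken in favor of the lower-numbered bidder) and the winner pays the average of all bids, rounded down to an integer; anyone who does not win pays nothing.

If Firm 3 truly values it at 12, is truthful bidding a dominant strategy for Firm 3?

Consider the case where Firm 1 bids 5, Firm 2 bids 5, Firm 4 bids 5 and Firm 5 bids 5.
Truthful bid 12: wins, pays 6, utility 12 - 6 = 6.
Bid 6 instead: wins, pays 5, utility 12 - 5 = 7.
Since 7 > 6, bidding 6 is strictly better here, so truthful bidding is not dominant.

No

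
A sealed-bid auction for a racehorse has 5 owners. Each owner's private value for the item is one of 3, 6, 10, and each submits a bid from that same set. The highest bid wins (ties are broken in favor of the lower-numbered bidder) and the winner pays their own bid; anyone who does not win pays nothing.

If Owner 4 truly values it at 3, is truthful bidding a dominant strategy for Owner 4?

Yes

Check each profile of the others' bids and compare truth against every alternative bid.
Others bid (3, 3, 3, 3): truth gives 0, best alternative gives -3.
Others bid (3, 3, 3, 6): truth gives 0, best alternative gives -3.
Others bid (3, 3, 3, 10): truth gives 0, best alternative gives 0.
Others bid (3, 3, 6, 3): truth gives 0, best alternative gives 0.
Others bid (3, 3, 6, 6): truth gives 0, best alternative gives 0.
Others bid (3, 3, 6, 10): truth gives 0, best alternative gives 0.
(Remaining 75 profiles checked similarly; truth is weakly best in each.)
In every case the truthful bid is at least as good as any alternative, so it is a dominant strategy.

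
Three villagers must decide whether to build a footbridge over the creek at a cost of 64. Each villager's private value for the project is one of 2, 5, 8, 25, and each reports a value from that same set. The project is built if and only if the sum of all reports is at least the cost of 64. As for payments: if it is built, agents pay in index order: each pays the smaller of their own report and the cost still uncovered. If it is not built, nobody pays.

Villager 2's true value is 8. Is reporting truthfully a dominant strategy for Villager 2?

Yes

Check each profile of the others' reports and compare truth against every alternative report.
Others report (2, 2): truth gives 0, best alternative gives 0.
Others report (2, 5): truth gives 0, best alternative gives 0.
Others report (2, 8): truth gives 0, best alternative gives 0.
Others report (2, 25): truth gives 0, best alternative gives 0.
Others report (5, 2): truth gives 0, best alternative gives 0.
Others report (5, 5): truth gives 0, best alternative gives 0.
(Remaining 10 profiles checked similarly; truth is weakly best in each.)
In every case the truthful report is at least as good as any alternative, so it is a dominant strategy.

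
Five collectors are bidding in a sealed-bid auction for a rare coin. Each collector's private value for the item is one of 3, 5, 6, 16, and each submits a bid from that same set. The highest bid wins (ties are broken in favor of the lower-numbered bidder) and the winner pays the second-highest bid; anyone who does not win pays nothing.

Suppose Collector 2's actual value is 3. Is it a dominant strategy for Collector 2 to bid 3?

Yes

Check each profile of the others' bids and compare truth against every alternative bid.
Others bid (3, 3, 3, 5): truth gives 0, best alternative gives -2.
Others bid (3, 3, 5, 3): truth gives 0, best alternative gives -2.
Others bid (3, 3, 5, 5): truth gives 0, best alternative gives -2.
Others bid (3, 5, 3, 3): truth gives 0, best alternative gives -2.
Others bid (3, 5, 3, 5): truth gives 0, best alternative gives -2.
Others bid (3, 5, 5, 3): truth gives 0, best alternative gives -2.
(Remaining 250 profiles checked similarly; truth is weakly best in each.)
In every case the truthful bid is at least as good as any alternative, so it is a dominant strategy.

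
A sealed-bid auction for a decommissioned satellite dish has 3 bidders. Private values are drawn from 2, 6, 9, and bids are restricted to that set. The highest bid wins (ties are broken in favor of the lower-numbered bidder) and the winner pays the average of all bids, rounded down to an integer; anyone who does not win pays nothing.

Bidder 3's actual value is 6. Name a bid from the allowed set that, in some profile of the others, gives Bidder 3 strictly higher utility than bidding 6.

9

Suppose Bidder 1 bids 2 and Bidder 2 bids 6.
Bid 6: loses, pays 0, utility 0.
Bid 9: wins, pays 5, utility 6 - 5 = 1.
So bidding 9 beats truth here (1 > 0).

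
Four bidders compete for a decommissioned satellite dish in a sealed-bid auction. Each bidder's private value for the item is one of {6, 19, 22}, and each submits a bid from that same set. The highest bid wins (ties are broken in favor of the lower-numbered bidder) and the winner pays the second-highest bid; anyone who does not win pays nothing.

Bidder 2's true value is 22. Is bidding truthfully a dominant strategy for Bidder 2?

Check each profile of the others' bids and compare truth against every alternative bid.
Others bid (19, 6, 6): truth gives 3, best alternative gives 0.
Others bid (19, 6, 19): truth gives 3, best alternative gives 0.
Others bid (19, 19, 6): truth gives 3, best alternative gives 0.
Others bid (19, 19, 19): truth gives 3, best alternative gives 0.
Others bid (6, 6, 6): truth gives 16, best alternative gives 16.
Others bid (6, 6, 19): truth gives 3, best alternative gives 3.
(Remaining 21 profiles checked similarly; truth is weakly best in each.)
In every case the truthful bid is at least as good as any alternative, so it is a dominant strategy.

Yes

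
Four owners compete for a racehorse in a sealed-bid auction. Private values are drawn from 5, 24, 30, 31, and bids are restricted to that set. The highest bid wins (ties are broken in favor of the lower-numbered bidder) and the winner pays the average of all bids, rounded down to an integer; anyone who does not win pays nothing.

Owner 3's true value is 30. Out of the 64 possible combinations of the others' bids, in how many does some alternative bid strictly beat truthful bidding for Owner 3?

Others bid (5, 5, 5): truth gives 19; bid 24 gives 21 > 19. Violating.
Others bid (5, 5, 24): truth gives 14; bid 24 gives 16 > 14. Violating.
Others bid (5, 5, 31): truth gives 0; bid 31 gives 12 > 0. Violating.
Others bid (5, 24, 31): truth gives 0; bid 31 gives 8 > 0. Violating.
Others bid (5, 5, 30): truth gives 13; no alternative beats it.
Others bid (5, 24, 5): truth gives 14; no alternative beats it.
(Checking all 64 profiles: 24 have a profitable deviation, 40 do not.)

24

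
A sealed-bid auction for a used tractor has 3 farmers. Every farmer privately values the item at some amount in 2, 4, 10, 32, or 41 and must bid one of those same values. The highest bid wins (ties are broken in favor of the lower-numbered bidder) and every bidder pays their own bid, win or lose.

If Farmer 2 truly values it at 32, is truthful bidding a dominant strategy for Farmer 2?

Consider the case where Farmer 1 bids 2 and Farmer 3 bids 2.
Truthful bid 32: wins, pays 32, utility 32 - 32 = 0.
Bid 4 instead: wins, pays 4, utility 32 - 4 = 28.
Since 28 > 0, bidding 4 is strictly better here, so truthful bidding is not dominant.

No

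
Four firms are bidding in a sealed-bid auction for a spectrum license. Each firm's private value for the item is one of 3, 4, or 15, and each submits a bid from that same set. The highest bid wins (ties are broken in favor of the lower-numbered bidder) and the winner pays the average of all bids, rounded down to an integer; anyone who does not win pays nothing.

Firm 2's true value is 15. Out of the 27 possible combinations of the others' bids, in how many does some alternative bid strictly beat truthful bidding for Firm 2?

4

Others bid (3, 3, 3): truth gives 9; bid 4 gives 12 > 9. Violating.
Others bid (3, 3, 4): truth gives 9; bid 4 gives 12 > 9. Violating.
Others bid (3, 4, 3): truth gives 9; bid 4 gives 12 > 9. Violating.
Others bid (3, 4, 4): truth gives 9; bid 4 gives 12 > 9. Violating.
Others bid (3, 3, 15): truth gives 6; no alternative beats it.
Others bid (3, 4, 15): truth gives 6; no alternative beats it.
(Checking all 27 profiles: 4 have a profitable deviation, 23 do not.)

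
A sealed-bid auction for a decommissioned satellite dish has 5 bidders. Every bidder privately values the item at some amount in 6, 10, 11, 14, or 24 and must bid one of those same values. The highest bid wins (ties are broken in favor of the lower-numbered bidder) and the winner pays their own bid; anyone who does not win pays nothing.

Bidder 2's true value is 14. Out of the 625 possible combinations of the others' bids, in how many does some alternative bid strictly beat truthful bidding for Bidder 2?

Others bid (6, 6, 6, 6): truth gives 0; bid 10 gives 4 > 0. Violating.
Others bid (6, 6, 6, 10): truth gives 0; bid 10 gives 4 > 0. Violating.
Others bid (6, 6, 6, 11): truth gives 0; bid 11 gives 3 > 0. Violating.
Others bid (6, 6, 10, 6): truth gives 0; bid 10 gives 4 > 0. Violating.
Others bid (6, 6, 6, 14): truth gives 0; no alternative beats it.
Others bid (6, 6, 6, 24): truth gives 0; no alternative beats it.
(Checking all 625 profiles: 54 have a profitable deviation, 571 do not.)

54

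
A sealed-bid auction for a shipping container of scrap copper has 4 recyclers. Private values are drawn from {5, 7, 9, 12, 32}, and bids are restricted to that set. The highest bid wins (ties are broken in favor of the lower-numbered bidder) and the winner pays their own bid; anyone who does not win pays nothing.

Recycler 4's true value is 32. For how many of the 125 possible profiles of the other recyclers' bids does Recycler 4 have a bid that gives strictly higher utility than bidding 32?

27

Others bid (5, 5, 5): truth gives 0; bid 7 gives 25 > 0. Violating.
Others bid (5, 5, 7): truth gives 0; bid 9 gives 23 > 0. Violating.
Others bid (5, 5, 9): truth gives 0; bid 12 gives 20 > 0. Violating.
Others bid (5, 7, 5): truth gives 0; bid 9 gives 23 > 0. Violating.
Others bid (5, 5, 12): truth gives 0; no alternative beats it.
Others bid (5, 5, 32): truth gives 0; no alternative beats it.
(Checking all 125 profiles: 27 have a profitable deviation, 98 do not.)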